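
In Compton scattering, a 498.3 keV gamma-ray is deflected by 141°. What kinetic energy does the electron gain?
315.9717 keV

By energy conservation: K_e = E_initial - E_final

First find the scattered photon energy:
Initial wavelength: λ = hc/E = 2.4881 pm
Compton shift: Δλ = λ_C(1 - cos(141°)) = 4.3119 pm
Final wavelength: λ' = 2.4881 + 4.3119 = 6.8001 pm
Final photon energy: E' = hc/λ' = 182.3283 keV

Electron kinetic energy:
K_e = E - E' = 498.3000 - 182.3283 = 315.9717 keV

(Intermediate values are shown rounded; full precision is carried through to the final answer.)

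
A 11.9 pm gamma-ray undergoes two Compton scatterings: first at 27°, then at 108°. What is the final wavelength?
15.3405 pm

Apply Compton shift twice:

First scattering at θ₁ = 27°:
Δλ₁ = λ_C(1 - cos(27°))
Δλ₁ = 2.4263 × 0.1090
Δλ₁ = 0.2645 pm

After first scattering:
λ₁ = 11.9 + 0.2645 = 12.1645 pm

Second scattering at θ₂ = 108°:
Δλ₂ = λ_C(1 - cos(108°))
Δλ₂ = 2.4263 × 1.3090
Δλ₂ = 3.1761 pm

Final wavelength:
λ₂ = 12.1645 + 3.1761 = 15.3405 pm

Total shift: Δλ_total = 0.2645 + 3.1761 = 3.4405 pm

(Intermediate values are shown rounded; full precision is carried through to the final answer.)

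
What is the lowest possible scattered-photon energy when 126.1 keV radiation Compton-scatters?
84.4301 keV (at θ = 180°)

The scattered photon has minimum energy when its wavelength is maximum, i.e., when the Compton shift Δλ = λ_C(1 − cos θ) is maximum. This occurs at θ = 180° (backscattering), giving Δλ_max = 2λ_C = 4.8526 pm.

Initial wavelength: λ₀ = hc/E₀ = 9.8322 pm
Maximum final wavelength: λ'_max = λ₀ + 2λ_C = 9.8322 + 4.8526 = 14.6848 pm
Minimum final energy: E'_min = hc/λ'_max = 84.4301 keV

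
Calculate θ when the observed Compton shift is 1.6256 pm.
70.73°

From the Compton formula Δλ = λ_C(1 - cos θ), we can solve for θ:

cos θ = 1 - Δλ/λ_C

Given:
- Δλ = 1.6256 pm
- λ_C = h/(m_e·c) ≈ 2.42631024 pm

cos θ = 1 - 1.6256/2.42631024
cos θ = 1 - 0.669989
cos θ = 0.330011

θ = arccos(0.330011)
θ = 70.73°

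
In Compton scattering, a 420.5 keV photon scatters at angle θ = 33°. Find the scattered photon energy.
371.2180 keV

First convert energy to wavelength:
λ = hc/E, with hc ≈ 1239.842 keV·pm (i.e. 1239.842 eV·nm)

For E = 420.5 keV = 420500 eV:
λ = 1239.842 keV·pm / 420.5 keV
λ = 2.9485 pm

Calculate the Compton shift:
Δλ = λ_C(1 - cos(33°)) = 2.4263 × 0.1613
Δλ = 0.3914 pm

Final wavelength:
λ' = 2.9485 + 0.3914 = 3.3399 pm

Final energy:
E' = hc/λ' = 1239.842 / 3.3399 = 371.2180 keV

(Intermediate values are shown rounded; full precision is carried through to the final answer.)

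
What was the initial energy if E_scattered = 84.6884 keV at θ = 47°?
89.4000 keV

Convert final energy to wavelength (hc ≈ 1239.842 keV·pm):
λ' = hc/E' = 1239.842 / 84.6884 = 14.6400 pm

Calculate the Compton shift:
Δλ = λ_C(1 - cos(47°))
Δλ = 2.4263 × (1 - cos(47°))
Δλ = 0.7716 pm

Initial wavelength:
λ = λ' - Δλ = 14.6400 - 0.7716 = 13.8685 pm

Initial energy:
E = hc/λ = 1239.842 / 13.8685 = 89.4000 keV

(Intermediate values are shown rounded; full precision is carried through to the final answer.)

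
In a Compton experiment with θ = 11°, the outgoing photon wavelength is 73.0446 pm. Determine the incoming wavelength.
73.0000 pm

From λ' = λ + Δλ, we have λ = λ' - Δλ

First calculate the Compton shift:
Δλ = λ_C(1 - cos θ)
Δλ = 2.4263 × (1 - cos(11°))
Δλ = 2.4263 × 0.0184
Δλ = 0.0446 pm

Initial wavelength:
λ = λ' - Δλ
λ = 73.0446 - 0.0446
λ = 73.0000 pm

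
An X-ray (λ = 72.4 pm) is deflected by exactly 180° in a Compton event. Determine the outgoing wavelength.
77.2526 pm

Using the Compton formula: λ' = λ + λ_C(1 − cos θ)

For θ = 180°, cos θ = -1 (exact) = -1.0000, so:
1 − cos 180° = 1 − (-1) = 2.0000

Δλ = λ_C × 2.0000 = 2.4263 × 2.0000 = 4.8526 pm

λ' = 72.4 + 4.8526 = 77.2526 pm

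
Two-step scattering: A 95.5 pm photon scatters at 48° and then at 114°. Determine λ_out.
99.7160 pm

Apply Compton shift twice:

First scattering at θ₁ = 48°:
Δλ₁ = λ_C(1 - cos(48°))
Δλ₁ = 2.4263 × 0.3309
Δλ₁ = 0.8028 pm

After first scattering:
λ₁ = 95.5 + 0.8028 = 96.3028 pm

Second scattering at θ₂ = 114°:
Δλ₂ = λ_C(1 - cos(114°))
Δλ₂ = 2.4263 × 1.4067
Δλ₂ = 3.4132 pm

Final wavelength:
λ₂ = 96.3028 + 3.4132 = 99.7160 pm

Total shift: Δλ_total = 0.8028 + 3.4132 = 4.2160 pm

(Intermediate values are shown rounded; full precision is carried through to the final answer.)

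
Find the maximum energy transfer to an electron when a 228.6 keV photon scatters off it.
107.9488 keV

Maximum energy transfer occurs at θ = 180° (backscattering).

Initial photon: E₀ = 228.6 keV → λ₀ = 5.4236 pm

Maximum Compton shift (at 180°):
Δλ_max = 2λ_C = 2 × 2.4263 = 4.8526 pm

Final wavelength:
λ' = 5.4236 + 4.8526 = 10.2763 pm

Minimum photon energy (maximum energy to electron):
E'_min = hc/λ' = 120.6512 keV

Maximum electron kinetic energy:
K_max = E₀ - E'_min = 228.6000 - 120.6512 = 107.9488 keV

(Intermediate values are shown rounded; full precision is carried through to the final answer.)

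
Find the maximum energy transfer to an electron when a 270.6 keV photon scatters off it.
139.1835 keV

Maximum energy transfer occurs at θ = 180° (backscattering).

Initial photon: E₀ = 270.6 keV → λ₀ = 4.5818 pm

Maximum Compton shift (at 180°):
Δλ_max = 2λ_C = 2 × 2.4263 = 4.8526 pm

Final wavelength:
λ' = 4.5818 + 4.8526 = 9.4344 pm

Minimum photon energy (maximum energy to electron):
E'_min = hc/λ' = 131.4165 keV

Maximum electron kinetic energy:
K_max = E₀ - E'_min = 270.6000 - 131.4165 = 139.1835 keV

(Intermediate values are shown rounded; full precision is carried through to the final answer.)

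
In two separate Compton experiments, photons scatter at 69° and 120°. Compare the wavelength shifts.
120° produces the larger shift by a factor of 2.338

Calculate both shifts using Δλ = λ_C(1 - cos θ):

For θ₁ = 69°:
Δλ₁ = 2.4263 × (1 - cos(69°))
Δλ₁ = 2.4263 × 0.6416
Δλ₁ = 1.5568 pm

For θ₂ = 120°:
Δλ₂ = 2.4263 × (1 - cos(120°))
Δλ₂ = 2.4263 × 1.5000
Δλ₂ = 3.6395 pm

The 120° angle produces the larger shift.
Ratio: 3.6395/1.5568 = 2.338

(Intermediate values are shown rounded; full precision is carried through to the final answer.)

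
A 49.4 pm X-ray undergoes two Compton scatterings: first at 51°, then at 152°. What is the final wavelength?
54.8680 pm

Apply Compton shift twice:

First scattering at θ₁ = 51°:
Δλ₁ = λ_C(1 - cos(51°))
Δλ₁ = 2.4263 × 0.3707
Δλ₁ = 0.8994 pm

After first scattering:
λ₁ = 49.4 + 0.8994 = 50.2994 pm

Second scattering at θ₂ = 152°:
Δλ₂ = λ_C(1 - cos(152°))
Δλ₂ = 2.4263 × 1.8829
Δλ₂ = 4.5686 pm

Final wavelength:
λ₂ = 50.2994 + 4.5686 = 54.8680 pm

Total shift: Δλ_total = 0.8994 + 4.5686 = 5.4680 pm

(Intermediate values are shown rounded; full precision is carried through to the final answer.)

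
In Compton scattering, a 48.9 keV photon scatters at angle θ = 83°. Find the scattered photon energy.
45.1093 keV

First convert energy to wavelength:
λ = hc/E, with hc ≈ 1239.842 keV·pm (i.e. 1239.842 eV·nm)

For E = 48.9 keV = 48900 eV:
λ = 1239.842 keV·pm / 48.9 keV
λ = 25.3546 pm

Calculate the Compton shift:
Δλ = λ_C(1 - cos(83°)) = 2.4263 × 0.8781
Δλ = 2.1306 pm

Final wavelength:
λ' = 25.3546 + 2.1306 = 27.4853 pm

Final energy:
E' = hc/λ' = 1239.842 / 27.4853 = 45.1093 keV

(Intermediate values are shown rounded; full precision is carried through to the final answer.)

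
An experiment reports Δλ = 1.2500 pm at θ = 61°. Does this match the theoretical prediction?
Yes, consistent

Calculate the expected shift for θ = 61°:

Δλ_expected = λ_C(1 - cos(61°))
Δλ_expected = 2.4263 × (1 - cos(61°))
Δλ_expected = 2.4263 × 0.5152
Δλ_expected = 1.2500 pm

Given shift: 1.2500 pm
Expected shift: 1.2500 pm
Difference: 0.0000 pm

The values match. This is consistent with Compton scattering at the stated angle.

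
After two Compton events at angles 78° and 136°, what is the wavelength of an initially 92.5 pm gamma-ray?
98.5935 pm

Apply Compton shift twice:

First scattering at θ₁ = 78°:
Δλ₁ = λ_C(1 - cos(78°))
Δλ₁ = 2.4263 × 0.7921
Δλ₁ = 1.9219 pm

After first scattering:
λ₁ = 92.5 + 1.9219 = 94.4219 pm

Second scattering at θ₂ = 136°:
Δλ₂ = λ_C(1 - cos(136°))
Δλ₂ = 2.4263 × 1.7193
Δλ₂ = 4.1717 pm

Final wavelength:
λ₂ = 94.4219 + 4.1717 = 98.5935 pm

Total shift: Δλ_total = 1.9219 + 4.1717 = 6.0935 pm

(Intermediate values are shown rounded; full precision is carried through to the final answer.)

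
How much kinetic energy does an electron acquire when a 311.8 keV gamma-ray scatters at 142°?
162.6850 keV

By energy conservation: K_e = E_initial - E_final

First find the scattered photon energy:
Initial wavelength: λ = hc/E = 3.9764 pm
Compton shift: Δλ = λ_C(1 - cos(142°)) = 4.3383 pm
Final wavelength: λ' = 3.9764 + 4.3383 = 8.3147 pm
Final photon energy: E' = hc/λ' = 149.1150 keV

Electron kinetic energy:
K_e = E - E' = 311.8000 - 149.1150 = 162.6850 keV

(Intermediate values are shown rounded; full precision is carried through to the final answer.)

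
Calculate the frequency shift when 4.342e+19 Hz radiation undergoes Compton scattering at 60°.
6.489e+18 Hz (decrease)

Convert frequency to wavelength (c = 299792458 m/s):
λ₀ = c/f₀ = 299792458/4.342e+19 = 6.9044785e-12 m = 6.9045 pm

Calculate Compton shift:
Δλ = λ_C(1 - cos(60°)) = 1.2132 pm

Final wavelength:
λ' = λ₀ + Δλ = 6.9045 + 1.2132 = 8.1176 pm

Final frequency:
f' = c/λ' = 299792458/8.1176337e-12 = 3.6931016e+19 Hz

Frequency shift (decrease):
Δf = f₀ - f' = 4.342e+19 - 3.6931016e+19 = 6.489e+18 Hz

(Intermediate values are shown rounded; full precision is carried through to the final answer.)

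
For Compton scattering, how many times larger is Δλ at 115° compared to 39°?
115° produces the larger shift by a factor of 6.384

Calculate both shifts using Δλ = λ_C(1 - cos θ):

For θ₁ = 39°:
Δλ₁ = 2.4263 × (1 - cos(39°))
Δλ₁ = 2.4263 × 0.2229
Δλ₁ = 0.5407 pm

For θ₂ = 115°:
Δλ₂ = 2.4263 × (1 - cos(115°))
Δλ₂ = 2.4263 × 1.4226
Δλ₂ = 3.4517 pm

The 115° angle produces the larger shift.
Ratio: 3.4517/0.5407 = 6.384

(Intermediate values are shown rounded; full precision is carried through to the final answer.)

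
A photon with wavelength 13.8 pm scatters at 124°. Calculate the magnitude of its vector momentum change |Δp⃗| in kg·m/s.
7.5823e-23 kg·m/s

Photon momentum magnitude is p = h/λ.

Initial momentum:
p₀ = h/λ = 6.6261e-34/1.3800e-11 = 4.8015e-23 kg·m/s

After scattering:
λ' = λ + Δλ = 13.8 + 3.7831 = 17.5831 pm
p' = h/λ' = 6.6261e-34/1.7583e-11 = 3.7684e-23 kg·m/s

Momentum is a vector; the scattered photon's direction makes angle θ = 124° with the incident direction. The magnitude of the vector change Δp⃗ = p⃗₀ − p⃗' is found from the law of cosines:
|Δp⃗|² = p₀² + p'² − 2p₀p'cos θ
|Δp⃗|² = (4.8015e-23)² + (3.7684e-23)² − 2·4.8015e-23·3.7684e-23·cos(124°)
|Δp⃗| = 7.5823e-23 kg·m/s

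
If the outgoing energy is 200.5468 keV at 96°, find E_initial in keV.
354.0000 keV

Convert final energy to wavelength (hc ≈ 1239.842 keV·pm):
λ' = hc/E' = 1239.842 / 200.5468 = 6.1823 pm

Calculate the Compton shift:
Δλ = λ_C(1 - cos(96°))
Δλ = 2.4263 × (1 - cos(96°))
Δλ = 2.6799 pm

Initial wavelength:
λ = λ' - Δλ = 6.1823 - 2.6799 = 3.5024 pm

Initial energy:
E = hc/λ = 1239.842 / 3.5024 = 354.0000 keV

(Intermediate values are shown rounded; full precision is carried through to the final answer.)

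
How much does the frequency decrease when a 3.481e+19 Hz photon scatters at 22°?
6.997e+17 Hz (decrease)

Convert frequency to wavelength (c = 299792458 m/s):
λ₀ = c/f₀ = 299792458/3.481e+19 = 8.6122510e-12 m = 8.6123 pm

Calculate Compton shift:
Δλ = λ_C(1 - cos(22°)) = 0.1767 pm

Final wavelength:
λ' = λ₀ + Δλ = 8.6123 + 0.1767 = 8.7889 pm

Final frequency:
f' = c/λ' = 299792458/8.7889256e-12 = 3.4110251e+19 Hz

Frequency shift (decrease):
Δf = f₀ - f' = 3.481e+19 - 3.4110251e+19 = 6.997e+17 Hz

(Intermediate values are shown rounded; full precision is carried through to the final answer.)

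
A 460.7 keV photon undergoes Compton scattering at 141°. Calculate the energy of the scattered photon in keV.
177.0414 keV

First convert energy to wavelength:
λ = hc/E, with hc ≈ 1239.842 keV·pm (i.e. 1239.842 eV·nm)

For E = 460.7 keV = 460700 eV:
λ = 1239.842 keV·pm / 460.7 keV
λ = 2.6912 pm

Calculate the Compton shift:
Δλ = λ_C(1 - cos(141°)) = 2.4263 × 1.7771
Δλ = 4.3119 pm

Final wavelength:
λ' = 2.6912 + 4.3119 = 7.0031 pm

Final energy:
E' = hc/λ' = 1239.842 / 7.0031 = 177.0414 keV

(Intermediate values are shown rounded; full precision is carried through to the final answer.)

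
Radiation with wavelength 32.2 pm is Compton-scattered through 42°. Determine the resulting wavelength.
32.8232 pm

Using the Compton scattering formula:
λ' = λ + Δλ = λ + λ_C(1 - cos θ)

Given:
- Initial wavelength λ = 32.2 pm
- Scattering angle θ = 42°
- Compton wavelength λ_C ≈ 2.4263 pm

Calculate the shift:
Δλ = 2.4263 × (1 - cos(42°))
Δλ = 2.4263 × 0.2569
Δλ = 0.6232 pm

Final wavelength:
λ' = 32.2 + 0.6232 = 32.8232 pm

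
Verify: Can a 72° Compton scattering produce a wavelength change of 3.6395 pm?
No, inconsistent

Calculate the expected shift for θ = 72°:

Δλ_expected = λ_C(1 - cos(72°))
Δλ_expected = 2.4263 × (1 - cos(72°))
Δλ_expected = 2.4263 × 0.6910
Δλ_expected = 1.6765 pm

Given shift: 3.6395 pm
Expected shift: 1.6765 pm
Difference: 1.9629 pm

The values do not match. The given shift corresponds to θ ≈ 120.0°, not 72°.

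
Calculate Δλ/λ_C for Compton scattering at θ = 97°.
1.1219 λ_C

The Compton shift formula is:
Δλ = λ_C(1 - cos θ)

Dividing both sides by λ_C:
Δλ/λ_C = 1 - cos θ

For θ = 97°:
Δλ/λ_C = 1 - cos(97°)
Δλ/λ_C = 1 - -0.1219
Δλ/λ_C = 1.1219

This means the shift is 1.1219 × λ_C = 2.7220 pm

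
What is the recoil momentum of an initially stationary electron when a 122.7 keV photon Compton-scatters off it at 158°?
1.0845e-22 kg·m/s

The electron is initially at rest, so by conservation of momentum:
p⃗_e = p⃗₀ − p⃗'  (incident photon momentum minus scattered photon momentum)

Photon momentum magnitudes (p = h/λ = E/c):
λ₀ = hc/E₀ = 10.1047 pm → p₀ = h/λ₀ = 6.5574e-23 kg·m/s
Δλ = λ_C(1 − cos 158°) = 4.6759 pm
λ' = 14.7806 pm → p' = h/λ' = 4.4829e-23 kg·m/s

The scattered photon makes angle θ = 158° with the incident direction, so by the law of cosines:
|p⃗_e|² = p₀² + p'² − 2p₀p'cos θ
|p⃗_e|² = (6.5574e-23)² + (4.4829e-23)² − 2·6.5574e-23·4.4829e-23·cos(158°)
|p⃗_e| = 1.0845e-22 kg·m/s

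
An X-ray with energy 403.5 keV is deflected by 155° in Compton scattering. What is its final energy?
161.0600 keV

First convert energy to wavelength:
λ = hc/E, with hc ≈ 1239.842 keV·pm (i.e. 1239.842 eV·nm)

For E = 403.5 keV = 403500 eV:
λ = 1239.842 keV·pm / 403.5 keV
λ = 3.0727 pm

Calculate the Compton shift:
Δλ = λ_C(1 - cos(155°)) = 2.4263 × 1.9063
Δλ = 4.6253 pm

Final wavelength:
λ' = 3.0727 + 4.6253 = 7.6980 pm

Final energy:
E' = hc/λ' = 1239.842 / 7.6980 = 161.0600 keV

(Intermediate values are shown rounded; full precision is carried through to the final answer.)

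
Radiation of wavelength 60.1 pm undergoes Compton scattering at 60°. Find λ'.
61.3132 pm

Using the Compton formula: λ' = λ + λ_C(1 − cos θ)

For θ = 60°, cos θ = 1/2 (exact) = 0.5000, so:
1 − cos 60° = 1 − (1/2) = 0.5000

Δλ = λ_C × 0.5000 = 2.4263 × 0.5000 = 1.2132 pm

λ' = 60.1 + 1.2132 = 61.3132 pm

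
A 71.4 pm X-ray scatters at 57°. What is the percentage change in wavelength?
1.5474%

Calculate the Compton shift:
Δλ = λ_C(1 - cos(57°))
Δλ = 2.4263 × (1 - cos(57°))
Δλ = 2.4263 × 0.4554
Δλ = 1.1048 pm

Percentage change:
(Δλ/λ₀) × 100 = (1.1048/71.4) × 100
= 1.5474%

(Intermediate values are shown rounded; full precision is carried through to the final answer.)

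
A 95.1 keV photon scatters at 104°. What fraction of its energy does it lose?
0.1877 (or 18.77%)

Calculate initial and final photon energies:

Initial: E₀ = 95.1 keV → λ₀ = 13.0372 pm
Compton shift: Δλ = 3.0133 pm
Final wavelength: λ' = 16.0505 pm
Final energy: E' = 77.2462 keV

Fractional energy loss:
(E₀ - E')/E₀ = (95.1000 - 77.2462)/95.1000
= 17.8538/95.1000
= 0.1877
= 18.77%

(Intermediate values are shown rounded; full precision is carried through to the final answer.)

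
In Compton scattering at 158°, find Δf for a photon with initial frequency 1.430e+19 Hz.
2.608e+18 Hz (decrease)

Convert frequency to wavelength (c = 299792458 m/s):
λ₀ = c/f₀ = 299792458/1.430e+19 = 2.0964508e-11 m = 20.9645 pm

Calculate Compton shift:
Δλ = λ_C(1 - cos(158°)) = 4.6759 pm

Final wavelength:
λ' = λ₀ + Δλ = 20.9645 + 4.6759 = 25.6405 pm

Final frequency:
f' = c/λ' = 299792458/2.5640453e-11 = 1.1692167e+19 Hz

Frequency shift (decrease):
Δf = f₀ - f' = 1.430e+19 - 1.1692167e+19 = 2.608e+18 Hz

(Intermediate values are shown rounded; full precision is carried through to the final answer.)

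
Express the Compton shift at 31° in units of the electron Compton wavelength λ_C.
0.1428 λ_C

The Compton shift formula is:
Δλ = λ_C(1 - cos θ)

Dividing both sides by λ_C:
Δλ/λ_C = 1 - cos θ

For θ = 31°:
Δλ/λ_C = 1 - cos(31°)
Δλ/λ_C = 1 - 0.8572
Δλ/λ_C = 0.1428

This means the shift is 0.1428 × λ_C = 0.3466 pm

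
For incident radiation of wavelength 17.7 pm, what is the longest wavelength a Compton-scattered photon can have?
22.5526 pm (at θ = 180°)

The Compton shift is Δλ = λ_C(1 − cos θ).

Since cos θ ranges from −1 to 1, the factor (1 − cos θ) ranges from 0 to 2; the maximum shift occurs at θ = 180° (backscattering):
Δλ_max = 2λ_C = 2 × 2.4263 pm = 4.8526 pm

Maximum scattered wavelength:
λ'_max = λ₀ + Δλ_max = 17.7 + 4.8526 = 22.5526 pm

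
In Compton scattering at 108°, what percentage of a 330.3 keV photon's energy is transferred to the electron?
0.4583 (or 45.83%)

Calculate initial and final photon energies:

Initial: E₀ = 330.3 keV → λ₀ = 3.7537 pm
Compton shift: Δλ = 3.1761 pm
Final wavelength: λ' = 6.9298 pm
Final energy: E' = 178.9154 keV

Fractional energy loss:
(E₀ - E')/E₀ = (330.3000 - 178.9154)/330.3000
= 151.3846/330.3000
= 0.4583
= 45.83%

(Intermediate values are shown rounded; full precision is carried through to the final answer.)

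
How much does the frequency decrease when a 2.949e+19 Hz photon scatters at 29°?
8.568e+17 Hz (decrease)

Convert frequency to wavelength (c = 299792458 m/s):
λ₀ = c/f₀ = 299792458/2.949e+19 = 1.0165902e-11 m = 10.1659 pm

Calculate Compton shift:
Δλ = λ_C(1 - cos(29°)) = 0.3042 pm

Final wavelength:
λ' = λ₀ + Δλ = 10.1659 + 0.3042 = 10.4701 pm

Final frequency:
f' = c/λ' = 299792458/1.0470114e-11 = 2.8633161e+19 Hz

Frequency shift (decrease):
Δf = f₀ - f' = 2.949e+19 - 2.8633161e+19 = 8.568e+17 Hz

(Intermediate values are shown rounded; full precision is carried through to the final answer.)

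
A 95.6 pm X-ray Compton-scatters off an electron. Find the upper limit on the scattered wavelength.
100.4526 pm (at θ = 180°)

The Compton shift is Δλ = λ_C(1 − cos θ).

Since cos θ ranges from −1 to 1, the factor (1 − cos θ) ranges from 0 to 2; the maximum shift occurs at θ = 180° (backscattering):
Δλ_max = 2λ_C = 2 × 2.4263 pm = 4.8526 pm

Maximum scattered wavelength:
λ'_max = λ₀ + Δλ_max = 95.6 + 4.8526 = 100.4526 pm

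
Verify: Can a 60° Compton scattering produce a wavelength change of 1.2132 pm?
Yes, consistent

Calculate the expected shift for θ = 60°:

Δλ_expected = λ_C(1 - cos(60°))
Δλ_expected = 2.4263 × (1 - cos(60°))
Δλ_expected = 2.4263 × 0.5000
Δλ_expected = 1.2132 pm

Given shift: 1.2132 pm
Expected shift: 1.2132 pm
Difference: 0.0000 pm

The values match. This is consistent with Compton scattering at the stated angle.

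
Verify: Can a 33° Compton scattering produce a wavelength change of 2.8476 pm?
No, inconsistent

Calculate the expected shift for θ = 33°:

Δλ_expected = λ_C(1 - cos(33°))
Δλ_expected = 2.4263 × (1 - cos(33°))
Δλ_expected = 2.4263 × 0.1613
Δλ_expected = 0.3914 pm

Given shift: 2.8476 pm
Expected shift: 0.3914 pm
Difference: 2.4562 pm

The values do not match. The given shift corresponds to θ ≈ 100.0°, not 33°.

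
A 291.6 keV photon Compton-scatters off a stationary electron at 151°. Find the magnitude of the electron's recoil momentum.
2.2468e-22 kg·m/s

The electron is initially at rest, so by conservation of momentum:
p⃗_e = p⃗₀ − p⃗'  (incident photon momentum minus scattered photon momentum)

Photon momentum magnitudes (p = h/λ = E/c):
λ₀ = hc/E₀ = 4.2519 pm → p₀ = h/λ₀ = 1.5584e-22 kg·m/s
Δλ = λ_C(1 − cos 151°) = 4.5484 pm
λ' = 8.8003 pm → p' = h/λ' = 7.5294e-23 kg·m/s

The scattered photon makes angle θ = 151° with the incident direction, so by the law of cosines:
|p⃗_e|² = p₀² + p'² − 2p₀p'cos θ
|p⃗_e|² = (1.5584e-22)² + (7.5294e-23)² − 2·1.5584e-22·7.5294e-23·cos(151°)
|p⃗_e| = 2.2468e-22 kg·m/s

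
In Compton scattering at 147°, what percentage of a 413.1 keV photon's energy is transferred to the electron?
0.5978 (or 59.78%)

Calculate initial and final photon energies:

Initial: E₀ = 413.1 keV → λ₀ = 3.0013 pm
Compton shift: Δλ = 4.4612 pm
Final wavelength: λ' = 7.4625 pm
Final energy: E' = 166.1430 keV

Fractional energy loss:
(E₀ - E')/E₀ = (413.1000 - 166.1430)/413.1000
= 246.9570/413.1000
= 0.5978
= 59.78%

(Intermediate values are shown rounded; full precision is carried through to the final answer.)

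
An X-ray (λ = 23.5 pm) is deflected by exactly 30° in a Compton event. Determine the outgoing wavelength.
23.8251 pm

Using the Compton formula: λ' = λ + λ_C(1 − cos θ)

For θ = 30°, cos θ = √3/2 (exact) ≈ 0.8660, so:
1 − cos 30° = 1 − (√3/2) ≈ 0.1340

Δλ = λ_C × 0.1340 = 2.4263 × 0.1340 = 0.3251 pm

λ' = 23.5 + 0.3251 = 23.8251 pm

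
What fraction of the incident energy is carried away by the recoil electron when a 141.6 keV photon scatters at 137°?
0.3242 (or 32.42%)

Calculate initial and final photon energies:

Initial: E₀ = 141.6 keV → λ₀ = 8.7559 pm
Compton shift: Δλ = 4.2008 pm
Final wavelength: λ' = 12.9567 pm
Final energy: E' = 95.6908 keV

Fractional energy loss:
(E₀ - E')/E₀ = (141.6000 - 95.6908)/141.6000
= 45.9092/141.6000
= 0.3242
= 32.42%

(Intermediate values are shown rounded; full precision is carried through to the final answer.)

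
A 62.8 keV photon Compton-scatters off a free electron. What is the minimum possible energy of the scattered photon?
50.4097 keV (at θ = 180°)

The scattered photon has minimum energy when its wavelength is maximum, i.e., when the Compton shift Δλ = λ_C(1 − cos θ) is maximum. This occurs at θ = 180° (backscattering), giving Δλ_max = 2λ_C = 4.8526 pm.

Initial wavelength: λ₀ = hc/E₀ = 19.7427 pm
Maximum final wavelength: λ'_max = λ₀ + 2λ_C = 19.7427 + 4.8526 = 24.5953 pm
Minimum final energy: E'_min = hc/λ'_max = 50.4097 keV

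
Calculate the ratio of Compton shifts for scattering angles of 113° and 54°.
113° produces the larger shift by a factor of 3.374

Calculate both shifts using Δλ = λ_C(1 - cos θ):

For θ₁ = 54°:
Δλ₁ = 2.4263 × (1 - cos(54°))
Δλ₁ = 2.4263 × 0.4122
Δλ₁ = 1.0002 pm

For θ₂ = 113°:
Δλ₂ = 2.4263 × (1 - cos(113°))
Δλ₂ = 2.4263 × 1.3907
Δλ₂ = 3.3743 pm

The 113° angle produces the larger shift.
Ratio: 3.3743/1.0002 = 3.374

(Intermediate values are shown rounded; full precision is carried through to the final answer.)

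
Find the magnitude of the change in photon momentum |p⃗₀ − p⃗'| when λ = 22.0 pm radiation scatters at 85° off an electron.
3.8887e-23 kg·m/s

Photon momentum magnitude is p = h/λ.

Initial momentum:
p₀ = h/λ = 6.6261e-34/2.2000e-11 = 3.0119e-23 kg·m/s

After scattering:
λ' = λ + Δλ = 22.0 + 2.2148 = 24.2148 pm
p' = h/λ' = 6.6261e-34/2.4215e-11 = 2.7364e-23 kg·m/s

Momentum is a vector; the scattered photon's direction makes angle θ = 85° with the incident direction. The magnitude of the vector change Δp⃗ = p⃗₀ − p⃗' is found from the law of cosines:
|Δp⃗|² = p₀² + p'² − 2p₀p'cos θ
|Δp⃗|² = (3.0119e-23)² + (2.7364e-23)² − 2·3.0119e-23·2.7364e-23·cos(85°)
|Δp⃗| = 3.8887e-23 kg·m/s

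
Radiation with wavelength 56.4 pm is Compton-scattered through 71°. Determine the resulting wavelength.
58.0364 pm

Using the Compton scattering formula:
λ' = λ + Δλ = λ + λ_C(1 - cos θ)

Given:
- Initial wavelength λ = 56.4 pm
- Scattering angle θ = 71°
- Compton wavelength λ_C ≈ 2.4263 pm

Calculate the shift:
Δλ = 2.4263 × (1 - cos(71°))
Δλ = 2.4263 × 0.6744
Δλ = 1.6364 pm

Final wavelength:
λ' = 56.4 + 1.6364 = 58.0364 pm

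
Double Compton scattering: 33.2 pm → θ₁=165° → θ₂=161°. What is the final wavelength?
42.6904 pm

Apply Compton shift twice:

First scattering at θ₁ = 165°:
Δλ₁ = λ_C(1 - cos(165°))
Δλ₁ = 2.4263 × 1.9659
Δλ₁ = 4.7699 pm

After first scattering:
λ₁ = 33.2 + 4.7699 = 37.9699 pm

Second scattering at θ₂ = 161°:
Δλ₂ = λ_C(1 - cos(161°))
Δλ₂ = 2.4263 × 1.9455
Δλ₂ = 4.7204 pm

Final wavelength:
λ₂ = 37.9699 + 4.7204 = 42.6904 pm

Total shift: Δλ_total = 4.7699 + 4.7204 = 9.4904 pm

(Intermediate values are shown rounded; full precision is carried through to the final answer.)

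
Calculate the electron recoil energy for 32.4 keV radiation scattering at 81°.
1.6450 keV

By energy conservation: K_e = E_initial - E_final

First find the scattered photon energy:
Initial wavelength: λ = hc/E = 38.2667 pm
Compton shift: Δλ = λ_C(1 - cos(81°)) = 2.0468 pm
Final wavelength: λ' = 38.2667 + 2.0468 = 40.3135 pm
Final photon energy: E' = hc/λ' = 30.7550 keV

Electron kinetic energy:
K_e = E - E' = 32.4000 - 30.7550 = 1.6450 keV

(Intermediate values are shown rounded; full precision is carried through to the final answer.)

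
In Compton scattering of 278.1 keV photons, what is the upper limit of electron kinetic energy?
144.9394 keV

Maximum energy transfer occurs at θ = 180° (backscattering).

Initial photon: E₀ = 278.1 keV → λ₀ = 4.4583 pm

Maximum Compton shift (at 180°):
Δλ_max = 2λ_C = 2 × 2.4263 = 4.8526 pm

Final wavelength:
λ' = 4.4583 + 4.8526 = 9.3109 pm

Minimum photon energy (maximum energy to electron):
E'_min = hc/λ' = 133.1606 keV

Maximum electron kinetic energy:
K_max = E₀ - E'_min = 278.1000 - 133.1606 = 144.9394 keV

(Intermediate values are shown rounded; full precision is carried through to the final answer.)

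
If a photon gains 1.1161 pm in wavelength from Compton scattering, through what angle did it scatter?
57.32°

From the Compton formula Δλ = λ_C(1 - cos θ), we can solve for θ:

cos θ = 1 - Δλ/λ_C

Given:
- Δλ = 1.1161 pm
- λ_C = h/(m_e·c) ≈ 2.42631024 pm

cos θ = 1 - 1.1161/2.42631024
cos θ = 1 - 0.459999
cos θ = 0.540001

θ = arccos(0.540001)
θ = 57.32°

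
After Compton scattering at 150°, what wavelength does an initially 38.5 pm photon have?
43.0276 pm

Using the Compton formula: λ' = λ + λ_C(1 − cos θ)

For θ = 150°, cos θ = -√3/2 (exact) ≈ -0.8660, so:
1 − cos 150° = 1 − (-√3/2) ≈ 1.8660

Δλ = λ_C × 1.8660 = 2.4263 × 1.8660 = 4.5276 pm

λ' = 38.5 + 4.5276 = 43.0276 pm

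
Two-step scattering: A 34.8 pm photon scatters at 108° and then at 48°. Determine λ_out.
38.7789 pm

Apply Compton shift twice:

First scattering at θ₁ = 108°:
Δλ₁ = λ_C(1 - cos(108°))
Δλ₁ = 2.4263 × 1.3090
Δλ₁ = 3.1761 pm

After first scattering:
λ₁ = 34.8 + 3.1761 = 37.9761 pm

Second scattering at θ₂ = 48°:
Δλ₂ = λ_C(1 - cos(48°))
Δλ₂ = 2.4263 × 0.3309
Δλ₂ = 0.8028 pm

Final wavelength:
λ₂ = 37.9761 + 0.8028 = 38.7789 pm

Total shift: Δλ_total = 3.1761 + 0.8028 = 3.9789 pm

(Intermediate values are shown rounded; full precision is carried through to the final answer.)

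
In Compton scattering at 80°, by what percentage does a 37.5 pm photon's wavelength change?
5.3466%

Calculate the Compton shift:
Δλ = λ_C(1 - cos(80°))
Δλ = 2.4263 × (1 - cos(80°))
Δλ = 2.4263 × 0.8264
Δλ = 2.0050 pm

Percentage change:
(Δλ/λ₀) × 100 = (2.0050/37.5) × 100
= 5.3466%

(Intermediate values are shown rounded; full precision is carried through to the final answer.)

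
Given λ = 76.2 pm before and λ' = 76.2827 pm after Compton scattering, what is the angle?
15.00°

First find the wavelength shift:
Δλ = λ' - λ = 76.2827 - 76.2 = 0.0827 pm

Using Δλ = λ_C(1 - cos θ), with λ_C = h/(m_e·c) ≈ 2.42631024 pm:
cos θ = 1 - Δλ/λ_C
cos θ = 1 - 0.0827/2.42631024
cos θ = 0.965915

θ = arccos(0.965915)
θ = 15.00°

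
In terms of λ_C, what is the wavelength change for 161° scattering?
1.9455 λ_C

The Compton shift formula is:
Δλ = λ_C(1 - cos θ)

Dividing both sides by λ_C:
Δλ/λ_C = 1 - cos θ

For θ = 161°:
Δλ/λ_C = 1 - cos(161°)
Δλ/λ_C = 1 - -0.9455
Δλ/λ_C = 1.9455

This means the shift is 1.9455 × λ_C = 4.7204 pm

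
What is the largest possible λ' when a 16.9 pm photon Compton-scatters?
21.7526 pm (at θ = 180°)

The Compton shift is Δλ = λ_C(1 − cos θ).

Since cos θ ranges from −1 to 1, the factor (1 − cos θ) ranges from 0 to 2; the maximum shift occurs at θ = 180° (backscattering):
Δλ_max = 2λ_C = 2 × 2.4263 pm = 4.8526 pm

Maximum scattered wavelength:
λ'_max = λ₀ + Δλ_max = 16.9 + 4.8526 = 21.7526 pm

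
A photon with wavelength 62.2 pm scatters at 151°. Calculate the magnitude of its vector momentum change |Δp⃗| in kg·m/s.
1.9925e-23 kg·m/s

Photon momentum magnitude is p = h/λ.

Initial momentum:
p₀ = h/λ = 6.6261e-34/6.2200e-11 = 1.0653e-23 kg·m/s

After scattering:
λ' = λ + Δλ = 62.2 + 4.5484 = 66.7484 pm
p' = h/λ' = 6.6261e-34/6.6748e-11 = 9.9269e-24 kg·m/s

Momentum is a vector; the scattered photon's direction makes angle θ = 151° with the incident direction. The magnitude of the vector change Δp⃗ = p⃗₀ − p⃗' is found from the law of cosines:
|Δp⃗|² = p₀² + p'² − 2p₀p'cos θ
|Δp⃗|² = (1.0653e-23)² + (9.9269e-24)² − 2·1.0653e-23·9.9269e-24·cos(151°)
|Δp⃗| = 1.9925e-23 kg·m/s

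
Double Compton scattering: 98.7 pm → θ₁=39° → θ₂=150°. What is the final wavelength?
103.7683 pm

Apply Compton shift twice:

First scattering at θ₁ = 39°:
Δλ₁ = λ_C(1 - cos(39°))
Δλ₁ = 2.4263 × 0.2229
Δλ₁ = 0.5407 pm

After first scattering:
λ₁ = 98.7 + 0.5407 = 99.2407 pm

Second scattering at θ₂ = 150°:
Δλ₂ = λ_C(1 - cos(150°))
Δλ₂ = 2.4263 × 1.8660
Δλ₂ = 4.5276 pm

Final wavelength:
λ₂ = 99.2407 + 4.5276 = 103.7683 pm

Total shift: Δλ_total = 0.5407 + 4.5276 = 5.0683 pm

(Intermediate values are shown rounded; full precision is carried through to the final answer.)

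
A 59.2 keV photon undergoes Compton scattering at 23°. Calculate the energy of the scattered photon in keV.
58.6598 keV

First convert energy to wavelength:
λ = hc/E, with hc ≈ 1239.842 keV·pm (i.e. 1239.842 eV·nm)

For E = 59.2 keV = 59200 eV:
λ = 1239.842 keV·pm / 59.2 keV
λ = 20.9433 pm

Calculate the Compton shift:
Δλ = λ_C(1 - cos(23°)) = 2.4263 × 0.0795
Δλ = 0.1929 pm

Final wavelength:
λ' = 20.9433 + 0.1929 = 21.1362 pm

Final energy:
E' = hc/λ' = 1239.842 / 21.1362 = 58.6598 keV

(Intermediate values are shown rounded; full precision is carried through to the final answer.)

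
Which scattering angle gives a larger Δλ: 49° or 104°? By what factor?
104° produces the larger shift by a factor of 3.611

Calculate both shifts using Δλ = λ_C(1 - cos θ):

For θ₁ = 49°:
Δλ₁ = 2.4263 × (1 - cos(49°))
Δλ₁ = 2.4263 × 0.3439
Δλ₁ = 0.8345 pm

For θ₂ = 104°:
Δλ₂ = 2.4263 × (1 - cos(104°))
Δλ₂ = 2.4263 × 1.2419
Δλ₂ = 3.0133 pm

The 104° angle produces the larger shift.
Ratio: 3.0133/0.8345 = 3.611

(Intermediate values are shown rounded; full precision is carried through to the final answer.)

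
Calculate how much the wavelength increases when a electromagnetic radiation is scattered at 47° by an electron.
0.7716 pm

Using the Compton scattering formula:
Δλ = λ_C(1 - cos θ)

where λ_C = h/(m_e·c) ≈ 2.4263 pm is the Compton wavelength of an electron.

For θ = 47°:
cos(47°) = 0.6820
1 - cos(47°) = 0.3180

Δλ = 2.4263 × 0.3180
Δλ = 0.7716 pm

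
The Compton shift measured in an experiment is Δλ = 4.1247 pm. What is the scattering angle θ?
134.43°

From the Compton formula Δλ = λ_C(1 - cos θ), we can solve for θ:

cos θ = 1 - Δλ/λ_C

Given:
- Δλ = 4.1247 pm
- λ_C = h/(m_e·c) ≈ 2.42631024 pm

cos θ = 1 - 4.1247/2.42631024
cos θ = 1 - 1.699989
cos θ = -0.699989

θ = arccos(-0.699989)
θ = 134.43°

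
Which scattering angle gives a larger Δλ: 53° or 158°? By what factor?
158° produces the larger shift by a factor of 4.840

Calculate both shifts using Δλ = λ_C(1 - cos θ):

For θ₁ = 53°:
Δλ₁ = 2.4263 × (1 - cos(53°))
Δλ₁ = 2.4263 × 0.3982
Δλ₁ = 0.9661 pm

For θ₂ = 158°:
Δλ₂ = 2.4263 × (1 - cos(158°))
Δλ₂ = 2.4263 × 1.9272
Δλ₂ = 4.6759 pm

The 158° angle produces the larger shift.
Ratio: 4.6759/0.9661 = 4.840

(Intermediate values are shown rounded; full precision is carried through to the final answer.)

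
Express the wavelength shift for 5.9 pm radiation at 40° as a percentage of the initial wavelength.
9.6212%

Calculate the Compton shift:
Δλ = λ_C(1 - cos(40°))
Δλ = 2.4263 × (1 - cos(40°))
Δλ = 2.4263 × 0.2340
Δλ = 0.5676 pm

Percentage change:
(Δλ/λ₀) × 100 = (0.5676/5.9) × 100
= 9.6212%

(Intermediate values are shown rounded; full precision is carried through to the final answer.)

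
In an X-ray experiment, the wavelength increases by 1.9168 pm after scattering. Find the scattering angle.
77.88°

From the Compton formula Δλ = λ_C(1 - cos θ), we can solve for θ:

cos θ = 1 - Δλ/λ_C

Given:
- Δλ = 1.9168 pm
- λ_C = h/(m_e·c) ≈ 2.42631024 pm

cos θ = 1 - 1.9168/2.42631024
cos θ = 1 - 0.790006
cos θ = 0.209994

θ = arccos(0.209994)
θ = 77.88°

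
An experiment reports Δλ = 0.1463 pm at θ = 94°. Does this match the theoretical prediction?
No, inconsistent

Calculate the expected shift for θ = 94°:

Δλ_expected = λ_C(1 - cos(94°))
Δλ_expected = 2.4263 × (1 - cos(94°))
Δλ_expected = 2.4263 × 1.0698
Δλ_expected = 2.5956 pm

Given shift: 0.1463 pm
Expected shift: 2.5956 pm
Difference: 2.4492 pm

The values do not match. The given shift corresponds to θ ≈ 20.0°, not 94°.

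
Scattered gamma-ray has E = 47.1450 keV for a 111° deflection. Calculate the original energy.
53.8999 keV

Convert final energy to wavelength (hc ≈ 1239.842 keV·pm):
λ' = hc/E' = 1239.842 / 47.1450 = 26.2985 pm

Calculate the Compton shift:
Δλ = λ_C(1 - cos(111°))
Δλ = 2.4263 × (1 - cos(111°))
Δλ = 3.2958 pm

Initial wavelength:
λ = λ' - Δλ = 26.2985 - 3.2958 = 23.0027 pm

Initial energy:
E = hc/λ = 1239.842 / 23.0027 = 53.8999 keV

(Intermediate values are shown rounded; full precision is carried through to the final answer.)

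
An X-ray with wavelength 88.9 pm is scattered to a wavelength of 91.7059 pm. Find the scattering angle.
99.00°

First find the wavelength shift:
Δλ = λ' - λ = 91.7059 - 88.9 = 2.8059 pm

Using Δλ = λ_C(1 - cos θ), with λ_C = h/(m_e·c) ≈ 2.42631024 pm:
cos θ = 1 - Δλ/λ_C
cos θ = 1 - 2.8059/2.42631024
cos θ = -0.156447

θ = arccos(-0.156447)
θ = 99.00°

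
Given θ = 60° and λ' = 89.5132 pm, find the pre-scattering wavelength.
88.3000 pm

From λ' = λ + Δλ, we have λ = λ' - Δλ

First calculate the Compton shift:
Δλ = λ_C(1 - cos θ)
Δλ = 2.4263 × (1 - cos(60°))
Δλ = 2.4263 × 0.5000
Δλ = 1.2132 pm

Initial wavelength:
λ = λ' - Δλ
λ = 89.5132 - 1.2132
λ = 88.3000 pm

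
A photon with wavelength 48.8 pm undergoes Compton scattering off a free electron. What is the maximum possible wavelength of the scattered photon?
53.6526 pm (at θ = 180°)

The Compton shift is Δλ = λ_C(1 − cos θ).

Since cos θ ranges from −1 to 1, the factor (1 − cos θ) ranges from 0 to 2; the maximum shift occurs at θ = 180° (backscattering):
Δλ_max = 2λ_C = 2 × 2.4263 pm = 4.8526 pm

Maximum scattered wavelength:
λ'_max = λ₀ + Δλ_max = 48.8 + 4.8526 = 53.6526 pm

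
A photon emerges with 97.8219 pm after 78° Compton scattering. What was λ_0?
95.9000 pm

From λ' = λ + Δλ, we have λ = λ' - Δλ

First calculate the Compton shift:
Δλ = λ_C(1 - cos θ)
Δλ = 2.4263 × (1 - cos(78°))
Δλ = 2.4263 × 0.7921
Δλ = 1.9219 pm

Initial wavelength:
λ = λ' - Δλ
λ = 97.8219 - 1.9219
λ = 95.9000 pm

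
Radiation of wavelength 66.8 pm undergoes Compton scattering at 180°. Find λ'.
71.6526 pm

Using the Compton formula: λ' = λ + λ_C(1 − cos θ)

For θ = 180°, cos θ = -1 (exact) = -1.0000, so:
1 − cos 180° = 1 − (-1) = 2.0000

Δλ = λ_C × 2.0000 = 2.4263 × 2.0000 = 4.8526 pm

λ' = 66.8 + 4.8526 = 71.6526 pm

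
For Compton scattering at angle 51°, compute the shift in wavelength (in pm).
0.8994 pm

Using the Compton scattering formula:
Δλ = λ_C(1 - cos θ)

where λ_C = h/(m_e·c) ≈ 2.4263 pm is the Compton wavelength of an electron.

For θ = 51°:
cos(51°) = 0.6293
1 - cos(51°) = 0.3707

Δλ = 2.4263 × 0.3707
Δλ = 0.8994 pm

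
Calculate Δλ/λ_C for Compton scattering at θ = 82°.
0.8608 λ_C

The Compton shift formula is:
Δλ = λ_C(1 - cos θ)

Dividing both sides by λ_C:
Δλ/λ_C = 1 - cos θ

For θ = 82°:
Δλ/λ_C = 1 - cos(82°)
Δλ/λ_C = 1 - 0.1392
Δλ/λ_C = 0.8608

This means the shift is 0.8608 × λ_C = 2.0886 pm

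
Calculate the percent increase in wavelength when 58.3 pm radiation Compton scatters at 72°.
2.8757%

Calculate the Compton shift:
Δλ = λ_C(1 - cos(72°))
Δλ = 2.4263 × (1 - cos(72°))
Δλ = 2.4263 × 0.6910
Δλ = 1.6765 pm

Percentage change:
(Δλ/λ₀) × 100 = (1.6765/58.3) × 100
= 2.8757%

(Intermediate values are shown rounded; full precision is carried through to the final answer.)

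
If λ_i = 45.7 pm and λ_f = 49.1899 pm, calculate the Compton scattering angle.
116.00°

First find the wavelength shift:
Δλ = λ' - λ = 49.1899 - 45.7 = 3.4899 pm

Using Δλ = λ_C(1 - cos θ), with λ_C = h/(m_e·c) ≈ 2.42631024 pm:
cos θ = 1 - Δλ/λ_C
cos θ = 1 - 3.4899/2.42631024
cos θ = -0.438357

θ = arccos(-0.438357)
θ = 116.00°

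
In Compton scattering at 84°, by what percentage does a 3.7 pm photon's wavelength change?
58.7214%

Calculate the Compton shift:
Δλ = λ_C(1 - cos(84°))
Δλ = 2.4263 × (1 - cos(84°))
Δλ = 2.4263 × 0.8955
Δλ = 2.1727 pm

Percentage change:
(Δλ/λ₀) × 100 = (2.1727/3.7) × 100
= 58.7214%

(Intermediate values are shown rounded; full precision is carried through to the final answer.)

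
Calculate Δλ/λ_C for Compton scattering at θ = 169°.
1.9816 λ_C

The Compton shift formula is:
Δλ = λ_C(1 - cos θ)

Dividing both sides by λ_C:
Δλ/λ_C = 1 - cos θ

For θ = 169°:
Δλ/λ_C = 1 - cos(169°)
Δλ/λ_C = 1 - -0.9816
Δλ/λ_C = 1.9816

This means the shift is 1.9816 × λ_C = 4.8080 pm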